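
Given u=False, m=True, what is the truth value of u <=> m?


Biconditional is true when both operands have the same truth value.
Substitute: u=False, m=True.
False <=> True evaluates to False.

False


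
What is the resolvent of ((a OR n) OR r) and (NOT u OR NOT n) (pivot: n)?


The clauses contain complementary literals n and NOTn.
Resolution eliminates this pair and disjoins the remaining literals (merging duplicates).

((a OR r) OR NOT u)


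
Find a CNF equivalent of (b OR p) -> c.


Step 1: Rewrite as ¬(b ∨ p) ∨ c = (¬b ∧ ¬p) ∨ c.
Step 2: Distribute ∨ over ∧.

((NOT b) OR c) AND ((NOT p) OR c)


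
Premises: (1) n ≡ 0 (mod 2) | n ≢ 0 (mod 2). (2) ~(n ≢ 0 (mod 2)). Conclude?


Disjunctive syllogism: from (P ∨ Q) and ¬P, infer Q.
One disjunct, 'n ≢ 0 (mod 2)', is ruled out; the other must hold.

n ≡ 0 (mod 2)


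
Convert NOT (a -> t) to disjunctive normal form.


Step 1: Rewrite implication then negate: ¬(¬a ∨ t) = a ∧ ¬t.

a AND (NOT t)


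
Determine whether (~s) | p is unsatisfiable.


Truth table over {p, s}:
p | s | φ
---------
False | False | True
True | False | True
False | True | False
True | True | True
Satisfying assignment at row 1: p=False, s=False gives True.

No, it is not a contradiction.


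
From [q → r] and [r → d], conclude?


Hypothetical syllogism: from (P → Q) and (Q → R), infer (P → R).
Chain the two implications through the shared middle term 'r'.

q → d


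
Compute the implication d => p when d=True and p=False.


Implication is false only when antecedent is true and consequent is false.
Substitute: d=True, p=False.
True => False evaluates to False.

False


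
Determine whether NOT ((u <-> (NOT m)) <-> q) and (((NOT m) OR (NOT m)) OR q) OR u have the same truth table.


Compare truth tables:
m | q | u | φ | ψ
-----------------
F | F | F | F | T
T | F | F | T | F
F | T | F | T | T
T | T | F | F | T
F | F | T | T | T
T | F | T | F | T
F | T | T | F | T
T | T | T | T | T
They differ at row 1 (m=F, q=F, u=F): φ=F but ψ=T.

No, they are not logically equivalent.


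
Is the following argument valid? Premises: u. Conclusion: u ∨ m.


This matches the form of disjunction introduction: the conclusion follows in every model of the premises.

Valid.


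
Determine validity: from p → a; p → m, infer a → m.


This is (no valid rule). There exist truth assignments where the premises are all true but the conclusion is false.

Invalid.


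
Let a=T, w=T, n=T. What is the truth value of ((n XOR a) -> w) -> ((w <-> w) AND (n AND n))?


Substitute a=T, w=T, n=T:
n XOR a = T XOR T = F
(n XOR a) -> w = F -> T = T
w <-> w = T <-> T = T
n AND n = T AND T = T
(w <-> w) AND (n AND n) = T AND T = T
((n XOR a) -> w) -> ((w <-> w) AND (n AND n)) = T -> T = T

T


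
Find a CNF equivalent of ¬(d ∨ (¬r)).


Step 1: Apply De Morgan: ¬(d ∨ (¬r)) = ¬d ∧ ¬(¬r).
Step 2: Eliminate any double negations (¬¬X = X).

(¬d) ∧ r


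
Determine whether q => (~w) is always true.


Build the truth table over {q, w}:
q | w | φ
---------
False | False | True
True | False | True
False | True | True
True | True | False
Counterexample at row 4: with q=True, w=True, the formula is False.

No, it is not a tautology.


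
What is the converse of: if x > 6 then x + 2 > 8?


The converse of (P → Q) is (Q → P). It is not in general equivalent to the original.
Here P = 'x > 6' and Q = 'x + 2 > 8'.

If x + 2 > 8, then x > 6.


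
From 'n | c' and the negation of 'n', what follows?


Disjunctive syllogism: from (P ∨ Q) and ¬P, infer Q.
One disjunct, 'n', is ruled out; the other must hold.

c


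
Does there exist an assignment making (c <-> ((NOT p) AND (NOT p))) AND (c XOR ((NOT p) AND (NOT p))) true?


Check all 4 assignments over {c, p}:
c | p | φ
---------
F | F | F
T | F | F
F | T | F
T | T | F
No assignment makes the formula true.

Unsatisfiable.


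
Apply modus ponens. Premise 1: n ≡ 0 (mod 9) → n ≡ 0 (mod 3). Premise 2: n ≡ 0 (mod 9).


Modus ponens: from (P → Q) and P, infer Q.
P = 'n ≡ 0 (mod 9)' is asserted, and P → Q holds, so Q follows.

n ≡ 0 (mod 3).


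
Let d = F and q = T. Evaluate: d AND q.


Conjunction is true only when both operands are true.
Substitute: d=F, q=T.
F AND T evaluates to F.

F


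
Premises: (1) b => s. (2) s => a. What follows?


Hypothetical syllogism: from (P → Q) and (Q → R), infer (P → R).
Chain the two implications through the shared middle term 's'.

b => a


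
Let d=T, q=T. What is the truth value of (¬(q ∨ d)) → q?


Substitute d=T, q=T:
q ∨ d = T ∨ T = T
¬(q ∨ d) = F
(¬(q ∨ d)) → q = F → T = T

T


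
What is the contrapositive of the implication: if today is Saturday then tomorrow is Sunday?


The contrapositive of (P → Q) is (¬Q → ¬P); it is logically equivalent to the original.
Here P = 'today is Saturday' and Q = 'tomorrow is Sunday'.

If not (tomorrow is Sunday), then not (today is Saturday).


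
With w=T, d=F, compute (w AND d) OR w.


Substitute w=T, d=F:
w AND d = T AND F = F
(w AND d) OR w = F OR T = T

T


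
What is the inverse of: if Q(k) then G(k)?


The inverse of (P → Q) is (¬P → ¬Q). It is equivalent to the converse, not to the original.
Here P = 'Q(k)' and Q = 'G(k)'.

If not (Q(k)), then not (G(k)).


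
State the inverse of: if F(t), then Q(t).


The inverse of (P → Q) is (¬P → ¬Q). It is equivalent to the converse, not to the original.
Here P = 'F(t)' and Q = 'Q(t)'.

If not (F(t)), then not (Q(t)).


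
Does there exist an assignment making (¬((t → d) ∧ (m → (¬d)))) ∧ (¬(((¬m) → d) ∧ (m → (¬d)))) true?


Search for a satisfying assignment over {d, m, t}.
Try d=T, m=T, t=F: the formula evaluates to T.
A satisfying assignment exists.

Satisfiable.


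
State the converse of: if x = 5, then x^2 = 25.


The converse of (P → Q) is (Q → P). It is not in general equivalent to the original.
Here P = 'x = 5' and Q = 'x^2 = 25'.

If x^2 = 25, then x = 5.


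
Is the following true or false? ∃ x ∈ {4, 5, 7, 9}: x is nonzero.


Evaluate the predicate on each element: 4:T, 5:T, 7:T, 9:T.
Witness x = 4 satisfies the predicate.

T


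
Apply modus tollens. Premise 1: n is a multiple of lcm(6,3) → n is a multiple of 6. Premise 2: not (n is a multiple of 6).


Modus tollens: from (P → Q) and ¬Q, infer ¬P.
Q = 'n is a multiple of 6' is denied; since P → Q, P must also fail.

Not (n is a multiple of lcm(6,3)).


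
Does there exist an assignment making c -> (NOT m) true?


Search for a satisfying assignment over {c, m}.
Try c=F, m=F: the formula evaluates to T.
A satisfying assignment exists.

Satisfiable.


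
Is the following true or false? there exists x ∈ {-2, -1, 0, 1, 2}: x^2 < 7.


Evaluate the predicate on each element: -2:T, -1:T, 0:T, 1:T, 2:T.
Witness x = -2 satisfies the predicate.

T


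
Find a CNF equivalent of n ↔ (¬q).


Step 1: Rewrite n ↔ (¬q) as (n → (¬q)) ∧ ((¬q) → n).
Step 2: Rewrite each implication as a disjunction.
Step 3: Eliminate any double negations (¬¬X = X).

((¬n) ∨ (¬q)) ∧ (q ∨ n)


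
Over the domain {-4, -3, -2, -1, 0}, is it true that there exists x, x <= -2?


Evaluate the predicate on each element: -4:T, -3:T, -2:T, -1:F, 0:F.
Witness x = -4 satisfies the predicate.

T


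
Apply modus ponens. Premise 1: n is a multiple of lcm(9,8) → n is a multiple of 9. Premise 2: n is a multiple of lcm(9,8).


Modus ponens: from (P → Q) and P, infer Q.
P = 'n is a multiple of lcm(9,8)' is asserted, and P → Q holds, so Q follows.

n is a multiple of 9.


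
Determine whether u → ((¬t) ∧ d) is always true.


Build the truth table over {d, t, u}:
d | t | u | φ
-------------
F | F | F | T
T | F | F | T
F | T | F | T
T | T | F | T
F | F | T | F
T | F | T | T
F | T | T | F
T | T | T | F
Counterexample at row 5: with d=F, t=F, u=T, the formula is F.

No, it is not a tautology.


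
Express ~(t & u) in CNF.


Step 1: Apply De Morgan: ¬(t ∧ u) = ¬t ∨ ¬u.

(~t) | (~u)


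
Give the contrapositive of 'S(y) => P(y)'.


The contrapositive of (P → Q) is (¬Q → ¬P); it is logically equivalent to the original.
Here P = 'S(y)' and Q = 'P(y)'.

If not (P(y)), then not (S(y)).


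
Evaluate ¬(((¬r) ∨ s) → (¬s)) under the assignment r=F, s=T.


Substitute r=F, s=T:
¬r = T
(¬r) ∨ s = T ∨ T = T
¬s = F
((¬r) ∨ s) → (¬s) = T → F = F
¬(((¬r) ∨ s) → (¬s)) = T

T


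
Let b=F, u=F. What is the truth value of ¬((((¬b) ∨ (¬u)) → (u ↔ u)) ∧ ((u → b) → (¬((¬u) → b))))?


Substitute b=F, u=F:
… (earlier sub-steps elided)
(¬b) ∨ (¬u) = T ∨ T = T
u ↔ u = F ↔ F = T
((¬b) ∨ (¬u)) → (u ↔ u) = T → T = T
u → b = F → F = T
¬u = T
(¬u) → b = T → F = F
¬((¬u) → b) = T
(u → b) → (¬((¬u) → b)) = T → T = T
(((¬b) ∨ (¬u)) → (u ↔ u)) ∧ ((u → b) → (¬((¬u) → b))) = T ∧ T = T
¬((((¬b) ∨ (¬u)) → (u ↔ u)) ∧ ((u → b) → (¬((¬u) → b)))) = F

F


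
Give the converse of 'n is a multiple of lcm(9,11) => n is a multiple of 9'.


The converse of (P → Q) is (Q → P). It is not in general equivalent to the original.
Here P = 'n is a multiple of lcm(9,11)' and Q = 'n is a multiple of 9'.

If n is a multiple of 9, then n is a multiple of lcm(9,11).


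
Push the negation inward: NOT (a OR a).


De Morgan: the negation of a disjunction is the conjunction of the negations.
Distribute NOT across OR, flipping it to AND, and negate each literal.

(NOT a) AND (NOT a)


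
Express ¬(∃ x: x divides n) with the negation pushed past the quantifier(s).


¬(∀ x: φ) = ∃ x: ¬φ, and ¬(∃ x: φ) = ∀ x: ¬φ.
Apply to the existential statement.

∀ x: ¬(x divides n)


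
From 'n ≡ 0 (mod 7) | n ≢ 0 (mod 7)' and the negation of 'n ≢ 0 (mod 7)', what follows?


Disjunctive syllogism: from (P ∨ Q) and ¬P, infer Q.
One disjunct, 'n ≢ 0 (mod 7)', is ruled out; the other must hold.

n ≡ 0 (mod 7)


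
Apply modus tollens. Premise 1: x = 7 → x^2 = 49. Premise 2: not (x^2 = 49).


Modus tollens: from (P → Q) and ¬Q, infer ¬P.
Q = 'x^2 = 49' is denied; since P → Q, P must also fail.

Not (x = 7).


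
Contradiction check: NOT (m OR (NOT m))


Truth table over {m}:
m | φ
-----
F | F
T | F
Every row is false.

Yes, it is a contradiction.


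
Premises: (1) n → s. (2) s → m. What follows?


Hypothetical syllogism: from (P → Q) and (Q → R), infer (P → R).
Chain the two implications through the shared middle term 's'.

n → m


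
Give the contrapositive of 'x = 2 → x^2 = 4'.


The contrapositive of (P → Q) is (¬Q → ¬P); it is logically equivalent to the original.
Here P = 'x = 2' and Q = 'x^2 = 4'.

If not (x^2 = 4), then not (x = 2).


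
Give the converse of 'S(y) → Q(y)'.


The converse of (P → Q) is (Q → P). It is not in general equivalent to the original.
Here P = 'S(y)' and Q = 'Q(y)'.

If Q(y), then S(y).


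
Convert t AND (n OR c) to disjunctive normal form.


Step 1: Distribute ∧ over ∨: t ∧ (n ∨ c) = (t ∧ n) ∨ (t ∧ c).

(t AND n) OR (t AND c)


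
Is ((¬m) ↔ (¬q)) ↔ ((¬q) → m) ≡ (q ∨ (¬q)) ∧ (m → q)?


Compare truth tables:
m | q | φ | ψ
-------------
F | F | F | T
T | F | F | F
F | T | F | T
T | T | T | T
They differ at row 1 (m=F, q=F): φ=F but ψ=T.

No, they are not logically equivalent.


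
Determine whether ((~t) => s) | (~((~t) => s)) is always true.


Build the truth table over {s, t}:
s | t | φ
---------
False | False | True
True | False | True
False | True | True
True | True | True
Every row evaluates to true.

Yes, it is a tautology.


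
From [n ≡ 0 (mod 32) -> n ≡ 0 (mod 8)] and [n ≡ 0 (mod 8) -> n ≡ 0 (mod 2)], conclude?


Hypothetical syllogism: from (P → Q) and (Q → R), infer (P → R).
Chain the two implications through the shared middle term 'n ≡ 0 (mod 8)'.

n ≡ 0 (mod 32) -> n ≡ 0 (mod 2)


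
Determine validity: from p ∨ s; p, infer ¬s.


This is affirming a disjunct (fallacy). There exist truth assignments where the premises are all true but the conclusion is false.

Invalid.


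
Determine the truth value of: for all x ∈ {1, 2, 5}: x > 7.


Evaluate the predicate on each element: 1:F, 2:F, 5:F.
Counterexample x = 1 fails the predicate.

F


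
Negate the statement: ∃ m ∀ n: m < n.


Negation flips each quantifier (∀↔∃) and negates the inner predicate.
¬(∃ m ∀ n: φ) = ∀ m ∃ n: ¬φ.

∀ m ∃ n: ¬(m < n)


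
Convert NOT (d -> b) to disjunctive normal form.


Step 1: Rewrite implication then negate: ¬(¬d ∨ b) = d ∧ ¬b.

d AND (NOT b)


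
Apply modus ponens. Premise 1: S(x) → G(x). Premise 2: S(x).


Modus ponens: from (P → Q) and P, infer Q.
P = 'S(x)' is asserted, and P → Q holds, so Q follows.

G(x).


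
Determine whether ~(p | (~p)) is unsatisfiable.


Truth table over {p}:
p | φ
-----
False | False
True | False
Every row is false.

Yes, it is a contradiction.


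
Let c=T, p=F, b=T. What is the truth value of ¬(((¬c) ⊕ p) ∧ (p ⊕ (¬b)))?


Substitute c=T, p=F, b=T:
¬c = F
(¬c) ⊕ p = F ⊕ F = F
¬b = F
p ⊕ (¬b) = F ⊕ F = F
((¬c) ⊕ p) ∧ (p ⊕ (¬b)) = F ∧ F = F
¬(((¬c) ⊕ p) ∧ (p ⊕ (¬b))) = T

T


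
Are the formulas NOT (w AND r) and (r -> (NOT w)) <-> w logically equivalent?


Compare truth tables:
r | w | φ | ψ
-------------
F | F | T | F
T | F | T | F
F | T | T | T
T | T | F | F
They differ at row 1 (r=F, w=F): φ=T but ψ=F.

No, they are not logically equivalent.


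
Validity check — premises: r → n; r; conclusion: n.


This matches the form of modus ponens: the conclusion follows in every model of the premises.

Valid.


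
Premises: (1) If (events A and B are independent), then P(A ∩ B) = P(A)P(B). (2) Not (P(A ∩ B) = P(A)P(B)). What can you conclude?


Modus tollens: from (P → Q) and ¬Q, infer ¬P.
Q = 'P(A ∩ B) = P(A)P(B)' is denied; since P → Q, P must also fail.

Not ((events A and B are independent)).


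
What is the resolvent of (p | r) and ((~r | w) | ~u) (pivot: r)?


The clauses contain complementary literals r and ~r.
Resolution eliminates this pair and disjoins the remaining literals (merging duplicates).

((p | w) | ~u)


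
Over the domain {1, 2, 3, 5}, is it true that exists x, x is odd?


Evaluate the predicate on each element: 1:True, 2:False, 3:True, 5:True.
Witness x = 1 satisfies the predicate.

True


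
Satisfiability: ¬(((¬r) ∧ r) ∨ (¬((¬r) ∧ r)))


Check all 2 assignments over {r}:
r | φ
-----
F | F
T | F
No assignment makes the formula true.

Unsatisfiable.


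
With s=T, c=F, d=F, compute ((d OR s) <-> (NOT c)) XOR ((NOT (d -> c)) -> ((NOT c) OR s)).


Substitute s=T, c=F, d=F:
d OR s = F OR T = T
NOT c = T
(d OR s) <-> (NOT c) = T <-> T = T
d -> c = F -> F = T
NOT (d -> c) = F
NOT c = T
(NOT c) OR s = T OR T = T
(NOT (d -> c)) -> ((NOT c) OR s) = F -> T = T
((d OR s) <-> (NOT c)) XOR ((NOT (d -> c)) -> ((NOT c) OR s)) = T XOR T = F

F


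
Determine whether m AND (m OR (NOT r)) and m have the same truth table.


Compare truth tables:
m | r | φ | ψ
-------------
F | F | F | F
T | F | T | T
F | T | F | F
T | T | T | T
The columns φ and ψ agree on every row.

Yes, they are logically equivalent.


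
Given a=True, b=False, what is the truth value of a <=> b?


Biconditional is true when both operands have the same truth value.
Substitute: a=True, b=False.
True <=> False evaluates to False.

False


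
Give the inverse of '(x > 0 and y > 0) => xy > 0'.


The inverse of (P → Q) is (¬P → ¬Q). It is equivalent to the converse, not to the original.
Here P = '(x > 0 and y > 0)' and Q = 'xy > 0'.

If not ((x > 0 and y > 0)), then not (xy > 0).


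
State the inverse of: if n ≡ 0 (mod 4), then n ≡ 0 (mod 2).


The inverse of (P → Q) is (¬P → ¬Q). It is equivalent to the converse, not to the original.
Here P = 'n ≡ 0 (mod 4)' and Q = 'n ≡ 0 (mod 2)'.

If not (n ≡ 0 (mod 4)), then not (n ≡ 0 (mod 2)).


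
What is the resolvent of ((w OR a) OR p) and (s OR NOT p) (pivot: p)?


The clauses contain complementary literals p and NOTp.
Resolution eliminates this pair and disjoins the remaining literals (merging duplicates).

((a OR w) OR s)


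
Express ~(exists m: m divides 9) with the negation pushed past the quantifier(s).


¬(forall x: φ) = exists x: ¬φ, and ¬(exists x: φ) = forall x: ¬φ.
Apply to the existential statement.

forall m: ~(m divides 9)


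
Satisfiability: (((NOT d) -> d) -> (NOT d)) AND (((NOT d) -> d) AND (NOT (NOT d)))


Check all 2 assignments over {d}:
d | φ
-----
F | F
T | F
No assignment makes the formula true.

Unsatisfiable.


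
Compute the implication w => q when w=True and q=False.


Implication is false only when antecedent is true and consequent is false.
Substitute: w=True, q=False.
True => False evaluates to False.

False


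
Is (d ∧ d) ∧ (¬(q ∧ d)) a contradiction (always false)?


Truth table over {d, q}:
d | q | φ
---------
F | F | F
T | F | T
F | T | F
T | T | F
Satisfying assignment at row 2: d=T, q=F gives T.

No, it is not a contradiction.


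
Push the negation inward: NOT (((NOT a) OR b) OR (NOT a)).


De Morgan: the negation of a disjunction is the conjunction of the negations.
Distribute NOT across OR, flipping it to AND, and negate each literal.

(a AND (NOT b)) AND a


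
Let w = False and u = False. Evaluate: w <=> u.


Biconditional is true when both operands have the same truth value.
Substitute: w=False, u=False.
False <=> False evaluates to True.

True


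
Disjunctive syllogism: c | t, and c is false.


Disjunctive syllogism: from (P ∨ Q) and ¬P, infer Q.
One disjunct, 'c', is ruled out; the other must hold.

t


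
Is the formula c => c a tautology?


Build the truth table over {c}:
c | φ
-----
False | True
True | True
Every row evaluates to true.

Yes, it is a tautology.


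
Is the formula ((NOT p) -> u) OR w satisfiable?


Search for a satisfying assignment over {p, u, w}.
Try p=T, u=F, w=F: the formula evaluates to T.
A satisfying assignment exists.

Satisfiable.


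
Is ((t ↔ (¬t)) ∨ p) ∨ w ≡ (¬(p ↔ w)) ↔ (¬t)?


Compare truth tables:
p | t | w | φ | ψ
-----------------
F | F | F | F | F
T | F | F | T | T
F | T | F | F | T
T | T | F | T | F
F | F | T | T | T
T | F | T | T | F
F | T | T | T | F
T | T | T | T | T
They differ at row 3 (p=F, t=T, w=F): φ=F but ψ=T.

No, they are not logically equivalent.


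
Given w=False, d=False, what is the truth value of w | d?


Disjunction is false only when both operands are false.
Substitute: w=False, d=False.
False | False evaluates to False.

False


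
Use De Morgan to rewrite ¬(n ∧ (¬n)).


De Morgan: the negation of a conjunction is the disjunction of the negations.
Distribute ¬ across ∧, flipping it to ∨, and negate each literal.

(¬n) ∨ n


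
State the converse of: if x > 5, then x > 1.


The converse of (P → Q) is (Q → P). It is not in general equivalent to the original.
Here P = 'x > 5' and Q = 'x > 1'.

If x > 1, then x > 5.


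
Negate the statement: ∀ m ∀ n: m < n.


Negation flips each quantifier (∀↔∃) and negates the inner predicate.
¬(∀ m ∀ n: φ) = ∃ m ∃ n: ¬φ.

∃ m ∃ n: ¬(m < n)


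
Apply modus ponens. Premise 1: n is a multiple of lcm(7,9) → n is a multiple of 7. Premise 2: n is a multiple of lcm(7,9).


Modus ponens: from (P → Q) and P, infer Q.
P = 'n is a multiple of lcm(7,9)' is asserted, and P → Q holds, so Q follows.

n is a multiple of 7.


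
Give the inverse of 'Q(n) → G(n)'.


The inverse of (P → Q) is (¬P → ¬Q). It is equivalent to the converse, not to the original.
Here P = 'Q(n)' and Q = 'G(n)'.

If not (Q(n)), then not (G(n)).


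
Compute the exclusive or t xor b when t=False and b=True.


Exclusive or is true when exactly one operand is true.
Substitute: t=False, b=True.
False xor True evaluates to True.

True


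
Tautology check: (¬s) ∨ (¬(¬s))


Build the truth table over {s}:
s | φ
-----
F | T
T | T
Every row evaluates to true.

Yes, it is a tautology.


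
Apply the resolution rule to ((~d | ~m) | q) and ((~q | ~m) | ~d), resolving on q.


The clauses contain complementary literals q and ~q.
Resolution eliminates this pair and disjoins the remaining literals (merging duplicates).

(~d | ~m)


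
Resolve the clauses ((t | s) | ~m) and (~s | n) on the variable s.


The clauses contain complementary literals s and ~s.
Resolution eliminates this pair and disjoins the remaining literals (merging duplicates).

((~m | t) | n)


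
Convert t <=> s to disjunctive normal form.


Step 1: t ↔ s is true exactly when both agree: (t ∧ s) ∨ (¬t ∧ ¬s).

(t & s) | ((~t) & (~s))


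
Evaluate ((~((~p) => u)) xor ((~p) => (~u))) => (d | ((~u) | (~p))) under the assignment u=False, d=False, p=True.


Substitute u=False, d=False, p=True:
… (earlier sub-steps elided)
~((~p) => u) = False
~p = False
~u = True
(~p) => (~u) = False => True = True
(~((~p) => u)) xor ((~p) => (~u)) = False xor True = True
~u = True
~p = False
(~u) | (~p) = True | False = True
d | ((~u) | (~p)) = False | True = True
((~((~p) => u)) xor ((~p) => (~u))) => (d | ((~u) | (~p))) = True => True = True

True


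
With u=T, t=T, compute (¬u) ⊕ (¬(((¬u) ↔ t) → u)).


Substitute u=T, t=T:
¬u = F
¬u = F
(¬u) ↔ t = F ↔ T = F
((¬u) ↔ t) → u = F → T = T
¬(((¬u) ↔ t) → u) = F
(¬u) ⊕ (¬(((¬u) ↔ t) → u)) = F ⊕ F = F

F


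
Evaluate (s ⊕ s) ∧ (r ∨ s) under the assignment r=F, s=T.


Substitute r=F, s=T:
s ⊕ s = T ⊕ T = F
r ∨ s = F ∨ T = T
(s ⊕ s) ∧ (r ∨ s) = F ∧ T = F

F


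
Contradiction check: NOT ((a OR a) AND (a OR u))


Truth table over {a, u}:
a | u | φ
---------
F | F | T
T | F | F
F | T | T
T | T | F
Satisfying assignment at row 1: a=F, u=F gives T.

No, it is not a contradiction.


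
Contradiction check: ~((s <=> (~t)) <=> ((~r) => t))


Truth table over {r, s, t}:
r | s | t | φ
-------------
False | False | False | False
True | False | False | True
False | True | False | True
True | True | False | False
False | False | True | False
True | False | True | False
False | True | True | True
True | True | True | True
Satisfying assignment at row 2: r=True, s=False, t=False gives True.

No, it is not a contradiction.


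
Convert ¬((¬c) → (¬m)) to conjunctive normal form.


Step 1: Rewrite (¬c) → (¬m) as ¬(¬c) ∨ (¬m).
Step 2: Negate: ¬(¬(¬c) ∨ (¬m)) = (¬c) ∧ ¬(¬m) (De Morgan + double negation).
Step 3: Eliminate any double negations (¬¬X = X).

(¬c) ∧ m


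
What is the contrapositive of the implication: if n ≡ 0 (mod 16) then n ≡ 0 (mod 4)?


The contrapositive of (P → Q) is (¬Q → ¬P); it is logically equivalent to the original.
Here P = 'n ≡ 0 (mod 16)' and Q = 'n ≡ 0 (mod 4)'.

If not (n ≡ 0 (mod 4)), then not (n ≡ 0 (mod 16)).


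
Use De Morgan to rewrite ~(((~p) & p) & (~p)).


De Morgan: the negation of a conjunction is the disjunction of the negations.
Distribute ~ across &, flipping it to |, and negate each literal.

(p | (~p)) | p


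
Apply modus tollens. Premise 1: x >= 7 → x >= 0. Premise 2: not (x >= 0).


Modus tollens: from (P → Q) and ¬Q, infer ¬P.
Q = 'x >= 0' is denied; since P → Q, P must also fail.

Not (x >= 7).


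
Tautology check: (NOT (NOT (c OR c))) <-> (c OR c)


Build the truth table over {c}:
c | φ
-----
F | T
T | T
Every row evaluates to true.

Yes, it is a tautology.


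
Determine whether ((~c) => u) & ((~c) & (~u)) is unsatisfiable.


Truth table over {c, u}:
c | u | φ
---------
False | False | False
True | False | False
False | True | False
True | True | False
Every row is false.

Yes, it is a contradiction.


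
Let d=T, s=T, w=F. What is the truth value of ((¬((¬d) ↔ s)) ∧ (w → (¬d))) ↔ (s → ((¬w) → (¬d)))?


Substitute d=T, s=T, w=F:
… (earlier sub-steps elided)
(¬d) ↔ s = F ↔ T = F
¬((¬d) ↔ s) = T
¬d = F
w → (¬d) = F → F = T
(¬((¬d) ↔ s)) ∧ (w → (¬d)) = T ∧ T = T
¬w = T
¬d = F
(¬w) → (¬d) = T → F = F
s → ((¬w) → (¬d)) = T → F = F
((¬((¬d) ↔ s)) ∧ (w → (¬d))) ↔ (s → ((¬w) → (¬d))) = T ↔ F = F

F


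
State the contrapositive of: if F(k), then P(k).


The contrapositive of (P → Q) is (¬Q → ¬P); it is logically equivalent to the original.
Here P = 'F(k)' and Q = 'P(k)'.

If not (P(k)), then not (F(k)).


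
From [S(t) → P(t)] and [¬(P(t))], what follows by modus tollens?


Modus tollens: from (P → Q) and ¬Q, infer ¬P.
Q = 'P(t)' is denied; since P → Q, P must also fail.

Not (S(t)).


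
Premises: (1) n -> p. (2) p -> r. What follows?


Hypothetical syllogism: from (P → Q) and (Q → R), infer (P → R).
Chain the two implications through the shared middle term 'p'.

n -> r


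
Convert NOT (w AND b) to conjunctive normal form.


Step 1: Apply De Morgan: ¬(w ∧ b) = ¬w ∨ ¬b.

(NOT w) OR (NOT b)


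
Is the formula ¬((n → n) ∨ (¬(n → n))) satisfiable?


Check all 2 assignments over {n}:
n | φ
-----
F | F
T | F
No assignment makes the formula true.

Unsatisfiable.


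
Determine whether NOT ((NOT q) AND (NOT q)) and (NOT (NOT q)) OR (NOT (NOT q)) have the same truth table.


Compare truth tables:
q | φ | ψ
---------
F | F | F
T | T | T
The columns φ and ψ agree on every row.

Yes, they are logically equivalent.


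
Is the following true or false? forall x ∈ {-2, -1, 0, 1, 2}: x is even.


Evaluate the predicate on each element: -2:True, -1:False, 0:True, 1:False, 2:True.
Counterexample x = -1 fails the predicate.

False


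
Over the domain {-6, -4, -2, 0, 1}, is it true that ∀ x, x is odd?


Evaluate the predicate on each element: -6:F, -4:F, -2:F, 0:F, 1:T.
Counterexample x = -6 fails the predicate.

F


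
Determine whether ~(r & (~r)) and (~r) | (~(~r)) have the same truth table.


Compare truth tables:
r | φ | ψ
---------
False | True | True
True | True | True
The columns φ and ψ agree on every row.

Yes, they are logically equivalent.


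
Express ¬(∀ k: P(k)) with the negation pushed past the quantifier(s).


¬(∀ x: φ) = ∃ x: ¬φ, and ¬(∃ x: φ) = ∀ x: ¬φ.
Apply to the universal statement.

∃ k: ¬(P(k))


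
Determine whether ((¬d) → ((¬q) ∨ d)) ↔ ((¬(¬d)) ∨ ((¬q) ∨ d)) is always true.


Build the truth table over {d, q}:
d | q | φ
---------
F | F | T
T | F | T
F | T | T
T | T | T
Every row evaluates to true.

Yes, it is a tautology.


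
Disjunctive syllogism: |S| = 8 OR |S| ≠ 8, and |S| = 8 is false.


Disjunctive syllogism: from (P ∨ Q) and ¬P, infer Q.
One disjunct, '|S| = 8', is ruled out; the other must hold.

|S| ≠ 8


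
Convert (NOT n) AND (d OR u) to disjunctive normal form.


Step 1: Distribute ∧ over ∨: (¬n) ∧ (d ∨ u) = ((¬n) ∧ d) ∨ ((¬n) ∧ u).

((NOT n) AND d) OR ((NOT n) AND u)


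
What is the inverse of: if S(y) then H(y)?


The inverse of (P → Q) is (¬P → ¬Q). It is equivalent to the converse, not to the original.
Here P = 'S(y)' and Q = 'H(y)'.

If not (S(y)), then not (H(y)).


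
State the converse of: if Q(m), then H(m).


The converse of (P → Q) is (Q → P). It is not in general equivalent to the original.
Here P = 'Q(m)' and Q = 'H(m)'.

If H(m), then Q(m).


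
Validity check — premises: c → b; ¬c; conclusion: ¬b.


This is denying the antecedent (fallacy). There exist truth assignments where the premises are all true but the conclusion is false.

Invalid.


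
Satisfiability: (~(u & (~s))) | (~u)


Search for a satisfying assignment over {s, u}.
Try s=False, u=False: the formula evaluates to True.
A satisfying assignment exists.

Satisfiable.


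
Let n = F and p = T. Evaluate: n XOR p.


Exclusive or is true when exactly one operand is true.
Substitute: n=F, p=T.
F XOR T evaluates to T.

T


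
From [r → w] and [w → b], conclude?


Hypothetical syllogism: from (P → Q) and (Q → R), infer (P → R).
Chain the two implications through the shared middle term 'w'.

r → b


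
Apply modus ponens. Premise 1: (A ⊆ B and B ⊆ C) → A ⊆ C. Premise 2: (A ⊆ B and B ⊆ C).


Modus ponens: from (P → Q) and P, infer Q.
P = '(A ⊆ B and B ⊆ C)' is asserted, and P → Q holds, so Q follows.

A ⊆ C.


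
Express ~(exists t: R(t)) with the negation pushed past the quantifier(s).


¬(forall x: φ) = exists x: ¬φ, and ¬(exists x: φ) = forall x: ¬φ.
Apply to the existential statement.

forall t: ~(R(t))


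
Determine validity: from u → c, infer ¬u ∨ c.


This matches the form of material implication: the conclusion follows in every model of the premises.

Valid.


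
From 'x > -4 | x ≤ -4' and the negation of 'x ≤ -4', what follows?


Disjunctive syllogism: from (P ∨ Q) and ¬P, infer Q.
One disjunct, 'x ≤ -4', is ruled out; the other must hold.

x > -4


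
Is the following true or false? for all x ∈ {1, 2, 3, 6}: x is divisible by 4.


Evaluate the predicate on each element: 1:F, 2:F, 3:F, 6:F.
Counterexample x = 1 fails the predicate.

F


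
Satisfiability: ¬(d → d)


Check all 2 assignments over {d}:
d | φ
-----
F | F
T | F
No assignment makes the formula true.

Unsatisfiable.


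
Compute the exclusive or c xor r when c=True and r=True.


Exclusive or is true when exactly one operand is true.
Substitute: c=True, r=True.
True xor True evaluates to False.

False


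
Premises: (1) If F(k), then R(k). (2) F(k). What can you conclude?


Modus ponens: from (P → Q) and P, infer Q.
P = 'F(k)' is asserted, and P → Q holds, so Q follows.

R(k).


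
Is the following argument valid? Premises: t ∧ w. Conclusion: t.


This matches the form of conjunction elimination: the conclusion follows in every model of the premises.

Valid.


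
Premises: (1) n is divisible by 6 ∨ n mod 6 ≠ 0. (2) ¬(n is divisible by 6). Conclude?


Disjunctive syllogism: from (P ∨ Q) and ¬P, infer Q.
One disjunct, 'n is divisible by 6', is ruled out; the other must hold.

n mod 6 ≠ 0


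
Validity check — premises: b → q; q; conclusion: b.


This is affirming the consequent (fallacy). There exist truth assignments where the premises are all true but the conclusion is false.

Invalid.


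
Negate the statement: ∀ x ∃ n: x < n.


Negation flips each quantifier (∀↔∃) and negates the inner predicate.
¬(∀ x ∃ n: φ) = ∃ x ∀ n: ¬φ.

∃ x ∀ n: ¬(x < n)


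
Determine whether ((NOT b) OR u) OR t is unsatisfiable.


Truth table over {b, t, u}:
b | t | u | φ
-------------
F | F | F | T
T | F | F | F
F | T | F | T
T | T | F | T
F | F | T | T
T | F | T | T
F | T | T | T
T | T | T | T
Satisfying assignment at row 1: b=F, t=F, u=F gives T.

No, it is not a contradiction.


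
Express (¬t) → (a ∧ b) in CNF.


Step 1: Rewrite (¬t) → (a ∧ b) as ¬(¬t) ∨ (a ∧ b).
Step 2: Distribute ∨ over ∧.
Step 3: Eliminate any double negations (¬¬X = X).

(t ∨ a) ∧ (t ∨ b)


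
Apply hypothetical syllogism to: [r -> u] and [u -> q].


Hypothetical syllogism: from (P → Q) and (Q → R), infer (P → R).
Chain the two implications through the shared middle term 'u'.

r -> q


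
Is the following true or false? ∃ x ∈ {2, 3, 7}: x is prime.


Evaluate the predicate on each element: 2:T, 3:T, 7:T.
Witness x = 2 satisfies the predicate.

T


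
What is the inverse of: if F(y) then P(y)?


The inverse of (P → Q) is (¬P → ¬Q). It is equivalent to the converse, not to the original.
Here P = 'F(y)' and Q = 'P(y)'.

If not (F(y)), then not (P(y)).


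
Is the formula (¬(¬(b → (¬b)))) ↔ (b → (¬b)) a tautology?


Build the truth table over {b}:
b | φ
-----
F | T
T | T
Every row evaluates to true.

Yes, it is a tautology.


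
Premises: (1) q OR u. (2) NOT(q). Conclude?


Disjunctive syllogism: from (P ∨ Q) and ¬P, infer Q.
One disjunct, 'q', is ruled out; the other must hold.

u


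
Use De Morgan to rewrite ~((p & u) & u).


De Morgan: the negation of a conjunction is the disjunction of the negations.
Distribute ~ across &, flipping it to |, and negate each literal.

((~p) | (~u)) | (~u)


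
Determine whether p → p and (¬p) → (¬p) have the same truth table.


Compare truth tables:
p | φ | ψ
---------
F | T | T
T | T | T
The columns φ and ψ agree on every row.

Yes, they are logically equivalent.


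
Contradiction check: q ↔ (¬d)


Truth table over {d, q}:
d | q | φ
---------
F | F | F
T | F | T
F | T | T
T | T | F
Satisfying assignment at row 2: d=T, q=F gives T.

No, it is not a contradiction.


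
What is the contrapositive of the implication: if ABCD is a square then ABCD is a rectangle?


The contrapositive of (P → Q) is (¬Q → ¬P); it is logically equivalent to the original.
Here P = 'ABCD is a square' and Q = 'ABCD is a rectangle'.

If not (ABCD is a rectangle), then not (ABCD is a square).


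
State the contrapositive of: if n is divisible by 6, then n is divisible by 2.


The contrapositive of (P → Q) is (¬Q → ¬P); it is logically equivalent to the original.
Here P = 'n is divisible by 6' and Q = 'n is divisible by 2'.

If not (n is divisible by 2), then not (n is divisible by 6).


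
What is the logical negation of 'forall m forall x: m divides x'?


Negation flips each quantifier (∀↔∃) and negates the inner predicate.
¬(forall m forall x: φ) = exists m exists x: ¬φ.

exists m exists x: ~(m divides x)


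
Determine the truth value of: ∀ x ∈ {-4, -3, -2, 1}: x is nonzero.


Evaluate the predicate on each element: -4:T, -3:T, -2:T, 1:T.
Every element satisfies the predicate.

T


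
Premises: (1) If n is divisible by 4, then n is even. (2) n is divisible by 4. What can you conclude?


Modus ponens: from (P → Q) and P, infer Q.
P = 'n is divisible by 4' is asserted, and P → Q holds, so Q follows.

n is even.


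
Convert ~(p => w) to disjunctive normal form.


Step 1: Rewrite implication then negate: ¬(¬p ∨ w) = p ∧ ¬w.

p & (~w)


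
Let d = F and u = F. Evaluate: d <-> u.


Biconditional is true when both operands have the same truth value.
Substitute: d=F, u=F.
F <-> F evaluates to T.

T


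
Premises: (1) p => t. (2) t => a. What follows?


Hypothetical syllogism: from (P → Q) and (Q → R), infer (P → R).
Chain the two implications through the shared middle term 't'.

p => a


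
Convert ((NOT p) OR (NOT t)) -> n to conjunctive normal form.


Step 1: Rewrite as ¬((¬p) ∨ (¬t)) ∨ n = (¬(¬p) ∧ ¬(¬t)) ∨ n.
Step 2: Distribute ∨ over ∧.
Step 3: Eliminate any double negations (¬¬X = X).

(p OR n) AND (t OR n)


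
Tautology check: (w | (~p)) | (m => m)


Build the truth table over {m, p, w}:
m | p | w | φ
-------------
False | False | False | True
True | False | False | True
False | True | False | True
True | True | False | True
False | False | True | True
True | False | True | True
False | True | True | True
True | True | True | True
Every row evaluates to true.

Yes, it is a tautology.


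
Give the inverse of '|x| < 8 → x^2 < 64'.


The inverse of (P → Q) is (¬P → ¬Q). It is equivalent to the converse, not to the original.
Here P = '|x| < 8' and Q = 'x^2 < 64'.

If not (|x| < 8), then not (x^2 < 64).


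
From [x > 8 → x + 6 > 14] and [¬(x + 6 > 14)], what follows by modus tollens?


Modus tollens: from (P → Q) and ¬Q, infer ¬P.
Q = 'x + 6 > 14' is denied; since P → Q, P must also fail.

Not (x > 8).


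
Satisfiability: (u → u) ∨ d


Search for a satisfying assignment over {d, u}.
Try d=F, u=F: the formula evaluates to T.
A satisfying assignment exists.

Satisfiable.


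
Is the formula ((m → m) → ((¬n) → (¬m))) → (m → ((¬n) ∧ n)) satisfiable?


Search for a satisfying assignment over {m, n}.
Try m=F, n=F: the formula evaluates to T.
A satisfying assignment exists.

Satisfiable.


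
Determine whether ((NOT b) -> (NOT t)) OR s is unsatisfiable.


Truth table over {b, s, t}:
b | s | t | φ
-------------
F | F | F | T
T | F | F | T
F | T | F | T
T | T | F | T
F | F | T | F
T | F | T | T
F | T | T | T
T | T | T | T
Satisfying assignment at row 1: b=F, s=F, t=F gives T.

No, it is not a contradiction.


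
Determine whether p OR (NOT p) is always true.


Build the truth table over {p}:
p | φ
-----
F | T
T | T
Every row evaluates to true.

Yes, it is a tautology.


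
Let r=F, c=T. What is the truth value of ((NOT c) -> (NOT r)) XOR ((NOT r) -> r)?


Substitute r=F, c=T:
NOT c = F
NOT r = T
(NOT c) -> (NOT r) = F -> T = T
NOT r = T
(NOT r) -> r = T -> F = F
((NOT c) -> (NOT r)) XOR ((NOT r) -> r) = T XOR F = T

T


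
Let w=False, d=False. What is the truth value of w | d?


Substitute w=False, d=False:
w | d = False | False = False

False


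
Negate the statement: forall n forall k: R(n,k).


Negation flips each quantifier (∀↔∃) and negates the inner predicate.
¬(forall n forall k: φ) = exists n exists k: ¬φ.

exists n exists k: ~(R(n,k))


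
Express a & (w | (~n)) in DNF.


Step 1: Distribute ∧ over ∨: a ∧ (w ∨ (¬n)) = (a ∧ w) ∨ (a ∧ (¬n)).

(a & w) | (a & (~n))


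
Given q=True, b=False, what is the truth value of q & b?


Conjunction is true only when both operands are true.
Substitute: q=True, b=False.
True & False evaluates to False.

False


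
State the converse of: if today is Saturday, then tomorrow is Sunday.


The converse of (P → Q) is (Q → P). It is not in general equivalent to the original.
Here P = 'today is Saturday' and Q = 'tomorrow is Sunday'.

If tomorrow is Sunday, then today is Saturday.


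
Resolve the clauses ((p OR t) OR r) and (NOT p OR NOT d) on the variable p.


The clauses contain complementary literals p and NOTp.
Resolution eliminates this pair and disjoins the remaining literals (merging duplicates).

((t OR r) OR NOT d)


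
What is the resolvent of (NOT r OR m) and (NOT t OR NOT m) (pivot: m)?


The clauses contain complementary literals m and NOTm.
Resolution eliminates this pair and disjoins the remaining literals (merging duplicates).

(NOT r OR NOT t)


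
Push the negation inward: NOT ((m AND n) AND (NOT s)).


De Morgan: the negation of a conjunction is the disjunction of the negations.
Distribute NOT across AND, flipping it to OR, and negate each literal.

((NOT m) OR (NOT n)) OR s


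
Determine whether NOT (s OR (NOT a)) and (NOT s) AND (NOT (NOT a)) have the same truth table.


Compare truth tables:
a | s | φ | ψ
-------------
F | F | F | F
T | F | T | T
F | T | F | F
T | T | F | F
The columns φ and ψ agree on every row.

Yes, they are logically equivalent.


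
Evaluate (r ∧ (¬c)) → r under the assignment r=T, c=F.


Substitute r=T, c=F:
¬c = T
r ∧ (¬c) = T ∧ T = T
(r ∧ (¬c)) → r = T → T = T

T


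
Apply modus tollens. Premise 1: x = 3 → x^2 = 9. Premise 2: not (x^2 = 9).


Modus tollens: from (P → Q) and ¬Q, infer ¬P.
Q = 'x^2 = 9' is denied; since P → Q, P must also fail.

Not (x = 3).
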